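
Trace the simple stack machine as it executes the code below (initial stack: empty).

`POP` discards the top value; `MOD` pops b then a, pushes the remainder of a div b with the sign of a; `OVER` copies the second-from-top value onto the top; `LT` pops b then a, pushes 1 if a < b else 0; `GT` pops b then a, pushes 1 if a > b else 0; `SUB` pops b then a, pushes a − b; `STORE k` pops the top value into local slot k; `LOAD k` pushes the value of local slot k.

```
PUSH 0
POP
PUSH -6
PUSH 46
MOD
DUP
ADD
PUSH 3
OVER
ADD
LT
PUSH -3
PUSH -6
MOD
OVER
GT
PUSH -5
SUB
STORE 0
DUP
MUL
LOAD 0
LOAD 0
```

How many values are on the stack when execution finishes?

PUSH 0  → 0
POP     → (empty)
PUSH -6 → -6
PUSH 46 → -6 46
MOD     → -6
DUP     → -6 -6
ADD     → -12
PUSH 3  → -12 3
OVER    → -12 3 -12
ADD     → -12 -9
LT      → 1
PUSH -3 → 1 -3
PUSH -6 → 1 -3 -6
MOD     → 1 -3
OVER    → 1 -3 1
GT      → 1 0
PUSH -5 → 1 0 -5
SUB     → 1 5
STORE 0 → 1
DUP     → 1 1
MUL     → 1
LOAD 0  → 1 5
LOAD 0  → 1 5 5

3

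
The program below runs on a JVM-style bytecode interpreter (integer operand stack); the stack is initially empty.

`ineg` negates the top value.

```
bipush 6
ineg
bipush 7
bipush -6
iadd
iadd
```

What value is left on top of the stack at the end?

-5

bipush 6  → 6
ineg      → -6
bipush 7  → -6 7
bipush -6 → -6 7 -6
iadd      → -6 1
iadd      → -5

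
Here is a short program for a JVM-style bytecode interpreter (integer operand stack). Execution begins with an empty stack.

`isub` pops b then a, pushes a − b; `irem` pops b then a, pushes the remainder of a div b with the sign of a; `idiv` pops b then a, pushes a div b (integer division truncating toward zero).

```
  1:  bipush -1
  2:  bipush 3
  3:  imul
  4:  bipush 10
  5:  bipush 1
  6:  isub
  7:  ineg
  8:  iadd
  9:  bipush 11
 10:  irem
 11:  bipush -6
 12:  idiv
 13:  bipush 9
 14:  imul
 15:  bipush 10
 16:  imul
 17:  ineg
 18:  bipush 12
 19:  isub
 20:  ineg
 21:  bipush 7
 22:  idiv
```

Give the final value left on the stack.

1

bipush -1  -1
bipush 3   -1 3
imul       -3
bipush 10  -3 10
bipush 1   -3 10 1
isub       -3 9
ineg       -3 -9
iadd       -12
bipush 11  -12 11
irem       -1
bipush -6  -1 -6
idiv       0
bipush 9   0 9
imul       0
bipush 10  0 10
imul       0
ineg       0
bipush 12  0 12
isub       -12
ineg       12
bipush 7   12 7
idiv       1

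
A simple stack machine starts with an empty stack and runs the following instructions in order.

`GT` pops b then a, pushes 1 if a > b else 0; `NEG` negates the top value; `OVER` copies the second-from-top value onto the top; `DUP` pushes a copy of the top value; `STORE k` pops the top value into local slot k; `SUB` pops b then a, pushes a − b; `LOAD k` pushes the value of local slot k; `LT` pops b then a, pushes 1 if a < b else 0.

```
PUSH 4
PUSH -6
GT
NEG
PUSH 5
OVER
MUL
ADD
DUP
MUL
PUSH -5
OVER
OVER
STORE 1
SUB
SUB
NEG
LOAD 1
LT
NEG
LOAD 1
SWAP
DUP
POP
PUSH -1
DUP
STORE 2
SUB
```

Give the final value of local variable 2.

-1

PUSH 4  -> [4]
PUSH -6 -> [4, -6]
GT      -> [1]
NEG     -> [-1]
PUSH 5  -> [-1, 5]
OVER    -> [-1, 5, -1]
MUL     -> [-1, -5]
ADD     -> [-6]
DUP     -> [-6, -6]
MUL     -> [36]
PUSH -5 -> [36, -5]
OVER    -> [36, -5, 36]
OVER    -> [36, -5, 36, -5]
STORE 1 -> [36, -5, 36]
SUB     -> [36, -41]
SUB     -> [77]
NEG     -> [-77]
LOAD 1  -> [-77, -5]
LT      -> [1]
NEG     -> [-1]
LOAD 1  -> [-1, -5]
SWAP    -> [-5, -1]
DUP     -> [-5, -1, -1]
POP     -> [-5, -1]
PUSH -1 -> [-5, -1, -1]
DUP     -> [-5, -1, -1, -1]
STORE 2 -> [-5, -1, -1]
SUB     -> [-5, 0]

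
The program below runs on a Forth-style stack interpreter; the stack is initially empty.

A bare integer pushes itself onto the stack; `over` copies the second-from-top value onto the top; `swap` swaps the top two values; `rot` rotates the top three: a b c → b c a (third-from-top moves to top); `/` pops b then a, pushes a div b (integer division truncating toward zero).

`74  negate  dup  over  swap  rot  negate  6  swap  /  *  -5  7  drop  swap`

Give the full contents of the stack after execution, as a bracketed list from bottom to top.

[-74, -5, 0]

74     : [74]
negate : [-74]
dup    : [-74, -74]
over   : [-74, -74, -74]
swap   : [-74, -74, -74]
rot    : [-74, -74, -74]
negate : [-74, -74, 74]
6      : [-74, -74, 74, 6]
swap   : [-74, -74, 6, 74]
/      : [-74, -74, 0]
*      : [-74, 0]
-5     : [-74, 0, -5]
7      : [-74, 0, -5, 7]
drop   : [-74, 0, -5]
swap   : [-74, -5, 0]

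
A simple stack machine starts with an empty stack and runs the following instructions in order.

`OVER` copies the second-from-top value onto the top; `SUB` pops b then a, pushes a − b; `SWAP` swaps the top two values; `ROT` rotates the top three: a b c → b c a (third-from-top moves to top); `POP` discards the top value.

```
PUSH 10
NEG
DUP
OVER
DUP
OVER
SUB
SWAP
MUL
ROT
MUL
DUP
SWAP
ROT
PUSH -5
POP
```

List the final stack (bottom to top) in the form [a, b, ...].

[0, 0, -10]

PUSH 10 : [10]
NEG     : [-10]
DUP     : [-10, -10]
OVER    : [-10, -10, -10]
DUP     : [-10, -10, -10, -10]
OVER    : [-10, -10, -10, -10, -10]
SUB     : [-10, -10, -10, 0]
SWAP    : [-10, -10, 0, -10]
MUL     : [-10, -10, 0]
ROT     : [-10, 0, -10]
MUL     : [-10, 0]
DUP     : [-10, 0, 0]
SWAP    : [-10, 0, 0]
ROT     : [0, 0, -10]
PUSH -5 : [0, 0, -10, -5]
POP     : [0, 0, -10]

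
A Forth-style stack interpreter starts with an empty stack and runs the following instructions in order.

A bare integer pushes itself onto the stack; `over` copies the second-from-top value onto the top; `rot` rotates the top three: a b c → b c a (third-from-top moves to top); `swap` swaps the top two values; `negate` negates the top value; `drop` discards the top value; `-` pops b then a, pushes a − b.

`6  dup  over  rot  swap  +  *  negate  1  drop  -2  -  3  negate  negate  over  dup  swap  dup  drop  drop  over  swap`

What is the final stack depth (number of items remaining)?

4

6      : [6]
dup    : [6, 6]
over   : [6, 6, 6]
rot    : [6, 6, 6]
swap   : [6, 6, 6]
+      : [6, 12]
*      : [72]
negate : [-72]
1      : [-72, 1]
drop   : [-72]
-2     : [-72, -2]
-      : [-70]
3      : [-70, 3]
negate : [-70, -3]
negate : [-70, 3]
over   : [-70, 3, -70]
dup    : [-70, 3, -70, -70]
swap   : [-70, 3, -70, -70]
dup    : [-70, 3, -70, -70, -70]
drop   : [-70, 3, -70, -70]
drop   : [-70, 3, -70]
over   : [-70, 3, -70, 3]
swap   : [-70, 3, 3, -70]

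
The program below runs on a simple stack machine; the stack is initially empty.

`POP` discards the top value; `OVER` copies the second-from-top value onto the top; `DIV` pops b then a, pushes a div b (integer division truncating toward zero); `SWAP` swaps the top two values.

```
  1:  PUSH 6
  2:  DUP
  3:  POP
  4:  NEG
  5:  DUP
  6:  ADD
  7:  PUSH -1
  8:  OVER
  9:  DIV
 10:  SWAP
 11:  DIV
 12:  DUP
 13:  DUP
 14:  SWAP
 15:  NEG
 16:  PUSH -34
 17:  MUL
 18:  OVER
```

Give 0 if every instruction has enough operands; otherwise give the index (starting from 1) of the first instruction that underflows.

PUSH 6   -> 6
DUP      -> 6 6
POP      -> 6
NEG      -> -6
DUP      -> -6 -6
ADD      -> -12
PUSH -1  -> -12 -1
OVER     -> -12 -1 -12
DIV      -> -12 0
SWAP     -> 0 -12
DIV      -> 0
DUP      -> 0 0
DUP      -> 0 0 0
SWAP     -> 0 0 0
NEG      -> 0 0 0
PUSH -34 -> 0 0 0 -34
MUL      -> 0 0 0
OVER     -> 0 0 0 0

0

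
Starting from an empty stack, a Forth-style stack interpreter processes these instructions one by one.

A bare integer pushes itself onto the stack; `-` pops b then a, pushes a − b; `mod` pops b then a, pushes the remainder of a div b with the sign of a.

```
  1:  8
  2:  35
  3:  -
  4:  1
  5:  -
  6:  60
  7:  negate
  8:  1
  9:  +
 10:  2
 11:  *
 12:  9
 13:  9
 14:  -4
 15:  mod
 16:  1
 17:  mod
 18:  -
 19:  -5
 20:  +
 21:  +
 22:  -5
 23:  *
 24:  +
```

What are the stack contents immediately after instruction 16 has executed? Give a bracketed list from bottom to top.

8       [8]
35      [8, 35]
-       [-27]
1       [-27, 1]
-       [-28]
60      [-28, 60]
negate  [-28, -60]
1       [-28, -60, 1]
+       [-28, -59]
2       [-28, -59, 2]
*       [-28, -118]
9       [-28, -118, 9]
9       [-28, -118, 9, 9]
-4      [-28, -118, 9, 9, -4]
mod     [-28, -118, 9, 1]
1       [-28, -118, 9, 1, 1]

[-28, -118, 9, 1, 1]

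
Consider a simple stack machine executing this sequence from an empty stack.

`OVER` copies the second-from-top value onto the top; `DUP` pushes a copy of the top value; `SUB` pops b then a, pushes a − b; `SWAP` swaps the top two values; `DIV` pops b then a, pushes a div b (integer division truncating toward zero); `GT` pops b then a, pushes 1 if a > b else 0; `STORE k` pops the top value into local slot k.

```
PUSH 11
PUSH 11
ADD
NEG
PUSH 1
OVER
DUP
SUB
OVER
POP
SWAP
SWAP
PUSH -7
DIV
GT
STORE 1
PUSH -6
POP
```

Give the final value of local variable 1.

PUSH 11 : 11
PUSH 11 : 11 11
ADD     : 22
NEG     : -22
PUSH 1  : -22 1
OVER    : -22 1 -22
DUP     : -22 1 -22 -22
SUB     : -22 1 0
OVER    : -22 1 0 1
POP     : -22 1 0
SWAP    : -22 0 1
SWAP    : -22 1 0
PUSH -7 : -22 1 0 -7
DIV     : -22 1 0
GT      : -22 1
STORE 1 : -22
PUSH -6 : -22 -6
POP     : -22

1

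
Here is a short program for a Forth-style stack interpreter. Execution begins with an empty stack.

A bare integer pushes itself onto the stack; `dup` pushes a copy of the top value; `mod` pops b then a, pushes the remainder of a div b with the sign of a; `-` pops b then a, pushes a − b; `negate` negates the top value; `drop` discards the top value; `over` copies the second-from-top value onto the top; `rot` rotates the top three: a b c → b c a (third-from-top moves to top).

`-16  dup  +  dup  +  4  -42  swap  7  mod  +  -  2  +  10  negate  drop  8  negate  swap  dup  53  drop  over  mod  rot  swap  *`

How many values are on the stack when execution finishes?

-16     [-16]
dup     [-16, -16]
+       [-32]
dup     [-32, -32]
+       [-64]
4       [-64, 4]
-42     [-64, 4, -42]
swap    [-64, -42, 4]
7       [-64, -42, 4, 7]
mod     [-64, -42, 4]
+       [-64, -38]
-       [-26]
2       [-26, 2]
+       [-24]
10      [-24, 10]
negate  [-24, -10]
drop    [-24]
8       [-24, 8]
negate  [-24, -8]
swap    [-8, -24]
dup     [-8, -24, -24]
53      [-8, -24, -24, 53]
drop    [-8, -24, -24]
over    [-8, -24, -24, -24]
mod     [-8, -24, 0]
rot     [-24, 0, -8]
swap    [-24, -8, 0]
*       [-24, 0]

2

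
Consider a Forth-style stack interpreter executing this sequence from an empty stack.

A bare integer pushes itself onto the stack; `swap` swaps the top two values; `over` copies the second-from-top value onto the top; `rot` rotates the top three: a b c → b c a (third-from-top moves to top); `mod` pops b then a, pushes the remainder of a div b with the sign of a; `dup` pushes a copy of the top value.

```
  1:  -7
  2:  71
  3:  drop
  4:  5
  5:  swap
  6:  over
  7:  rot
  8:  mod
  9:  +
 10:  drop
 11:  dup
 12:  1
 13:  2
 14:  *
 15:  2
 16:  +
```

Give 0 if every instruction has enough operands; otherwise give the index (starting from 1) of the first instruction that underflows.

-7   → -7
71   → -7 71
drop → -7
5    → -7 5
swap → 5 -7
over → 5 -7 5
rot  → -7 5 5
mod  → -7 0
+    → -7
drop → (empty)
dup  — needs 1 operand, stack has 0 → underflow

11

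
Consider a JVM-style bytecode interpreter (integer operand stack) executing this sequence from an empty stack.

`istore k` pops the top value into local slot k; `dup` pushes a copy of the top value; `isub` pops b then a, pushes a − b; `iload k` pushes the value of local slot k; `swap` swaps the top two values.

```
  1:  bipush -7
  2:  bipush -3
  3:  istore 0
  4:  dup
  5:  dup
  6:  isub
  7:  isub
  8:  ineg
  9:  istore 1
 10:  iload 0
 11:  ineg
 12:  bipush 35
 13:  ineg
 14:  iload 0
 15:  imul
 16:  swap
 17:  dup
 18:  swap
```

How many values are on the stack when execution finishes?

3

bipush -7 -> [-7]
bipush -3 -> [-7, -3]
istore 0  -> [-7]
dup       -> [-7, -7]
dup       -> [-7, -7, -7]
isub      -> [-7, 0]
isub      -> [-7]
ineg      -> [7]
istore 1  -> []
iload 0   -> [-3]
ineg      -> [3]
bipush 35 -> [3, 35]
ineg      -> [3, -35]
iload 0   -> [3, -35, -3]
imul      -> [3, 105]
swap      -> [105, 3]
dup       -> [105, 3, 3]
swap      -> [105, 3, 3]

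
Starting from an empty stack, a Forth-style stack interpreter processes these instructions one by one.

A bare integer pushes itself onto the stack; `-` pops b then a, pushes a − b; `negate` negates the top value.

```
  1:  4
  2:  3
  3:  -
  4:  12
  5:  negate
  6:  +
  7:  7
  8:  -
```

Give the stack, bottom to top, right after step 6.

4       [4]
3       [4, 3]
-       [1]
12      [1, 12]
negate  [1, -12]
+       [-11]

[-11]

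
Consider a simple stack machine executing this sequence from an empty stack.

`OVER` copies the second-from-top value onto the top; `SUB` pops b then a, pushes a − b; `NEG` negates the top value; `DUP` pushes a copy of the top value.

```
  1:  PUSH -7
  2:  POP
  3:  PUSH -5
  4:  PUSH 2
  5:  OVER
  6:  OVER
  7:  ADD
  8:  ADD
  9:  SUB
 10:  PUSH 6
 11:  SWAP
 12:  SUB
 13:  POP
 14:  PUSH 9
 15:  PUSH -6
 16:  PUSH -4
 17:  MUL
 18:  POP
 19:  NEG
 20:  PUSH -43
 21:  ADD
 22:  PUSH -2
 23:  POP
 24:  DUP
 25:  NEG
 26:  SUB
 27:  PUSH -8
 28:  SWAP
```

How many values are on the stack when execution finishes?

PUSH -7  → -7
POP      → (empty)
PUSH -5  → -5
PUSH 2   → -5 2
OVER     → -5 2 -5
OVER     → -5 2 -5 2
ADD      → -5 2 -3
ADD      → -5 -1
SUB      → -4
PUSH 6   → -4 6
SWAP     → 6 -4
SUB      → 10
POP      → (empty)
PUSH 9   → 9
PUSH -6  → 9 -6
PUSH -4  → 9 -6 -4
MUL      → 9 24
POP      → 9
NEG      → -9
PUSH -43 → -9 -43
ADD      → -52
PUSH -2  → -52 -2
POP      → -52
DUP      → -52 -52
NEG      → -52 52
SUB      → -104
PUSH -8  → -104 -8
SWAP     → -8 -104

2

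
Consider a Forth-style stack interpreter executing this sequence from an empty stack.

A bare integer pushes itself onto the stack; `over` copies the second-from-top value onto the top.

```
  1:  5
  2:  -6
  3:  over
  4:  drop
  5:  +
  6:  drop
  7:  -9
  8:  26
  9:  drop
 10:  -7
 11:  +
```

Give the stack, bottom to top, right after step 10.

[-9, -7]

5    → 5
-6   → 5 -6
over → 5 -6 5
drop → 5 -6
+    → -1
drop → (empty)
-9   → -9
26   → -9 26
drop → -9
-7   → -9 -7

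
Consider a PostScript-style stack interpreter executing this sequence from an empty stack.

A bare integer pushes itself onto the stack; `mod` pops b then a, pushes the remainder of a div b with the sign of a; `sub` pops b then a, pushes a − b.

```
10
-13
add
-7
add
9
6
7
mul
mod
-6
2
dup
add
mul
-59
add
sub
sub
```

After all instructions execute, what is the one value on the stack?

-102

10  → 10
-13 → 10 -13
add → -3
-7  → -3 -7
add → -10
9   → -10 9
6   → -10 9 6
7   → -10 9 6 7
mul → -10 9 42
mod → -10 9
-6  → -10 9 -6
2   → -10 9 -6 2
dup → -10 9 -6 2 2
add → -10 9 -6 4
mul → -10 9 -24
-59 → -10 9 -24 -59
add → -10 9 -83
sub → -10 92
sub → -102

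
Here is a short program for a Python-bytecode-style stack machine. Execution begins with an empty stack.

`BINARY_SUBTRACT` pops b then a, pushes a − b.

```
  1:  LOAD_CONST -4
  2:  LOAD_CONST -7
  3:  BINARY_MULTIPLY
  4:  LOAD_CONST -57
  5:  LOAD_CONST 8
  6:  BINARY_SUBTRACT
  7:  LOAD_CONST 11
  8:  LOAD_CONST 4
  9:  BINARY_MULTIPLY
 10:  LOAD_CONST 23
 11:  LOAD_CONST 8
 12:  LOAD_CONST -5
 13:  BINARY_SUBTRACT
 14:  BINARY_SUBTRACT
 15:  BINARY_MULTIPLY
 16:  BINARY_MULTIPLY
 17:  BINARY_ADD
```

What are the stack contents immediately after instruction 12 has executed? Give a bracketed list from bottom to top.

LOAD_CONST -4   : -4
LOAD_CONST -7   : -4 -7
BINARY_MULTIPLY : 28
LOAD_CONST -57  : 28 -57
LOAD_CONST 8    : 28 -57 8
BINARY_SUBTRACT : 28 -65
LOAD_CONST 11   : 28 -65 11
LOAD_CONST 4    : 28 -65 11 4
BINARY_MULTIPLY : 28 -65 44
LOAD_CONST 23   : 28 -65 44 23
LOAD_CONST 8    : 28 -65 44 23 8
LOAD_CONST -5   : 28 -65 44 23 8 -5

[28, -65, 44, 23, 8, -5]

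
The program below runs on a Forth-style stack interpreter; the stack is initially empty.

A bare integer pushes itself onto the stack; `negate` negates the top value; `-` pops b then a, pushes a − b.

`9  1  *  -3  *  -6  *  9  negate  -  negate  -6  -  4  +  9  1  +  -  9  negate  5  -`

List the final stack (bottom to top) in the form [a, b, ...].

[-171, -14]

9       [9]
1       [9, 1]
*       [9]
-3      [9, -3]
*       [-27]
-6      [-27, -6]
*       [162]
9       [162, 9]
negate  [162, -9]
-       [171]
negate  [-171]
-6      [-171, -6]
-       [-165]
4       [-165, 4]
+       [-161]
9       [-161, 9]
1       [-161, 9, 1]
+       [-161, 10]
-       [-171]
9       [-171, 9]
negate  [-171, -9]
5       [-171, -9, 5]
-       [-171, -14]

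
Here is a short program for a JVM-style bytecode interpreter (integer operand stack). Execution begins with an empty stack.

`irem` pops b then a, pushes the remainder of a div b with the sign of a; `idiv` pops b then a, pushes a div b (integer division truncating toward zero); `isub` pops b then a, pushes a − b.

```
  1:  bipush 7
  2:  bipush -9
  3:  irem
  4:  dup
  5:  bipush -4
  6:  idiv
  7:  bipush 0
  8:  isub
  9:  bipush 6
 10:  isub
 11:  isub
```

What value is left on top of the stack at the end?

14

bipush 7  -> [7]
bipush -9 -> [7, -9]
irem      -> [7]
dup       -> [7, 7]
bipush -4 -> [7, 7, -4]
idiv      -> [7, -1]
bipush 0  -> [7, -1, 0]
isub      -> [7, -1]
bipush 6  -> [7, -1, 6]
isub      -> [7, -7]
isub      -> [14]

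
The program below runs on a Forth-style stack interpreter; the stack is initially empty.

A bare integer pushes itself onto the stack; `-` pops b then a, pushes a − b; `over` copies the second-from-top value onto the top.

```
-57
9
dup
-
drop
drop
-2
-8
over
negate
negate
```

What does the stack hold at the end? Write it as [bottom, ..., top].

-57    → -57
9      → -57 9
dup    → -57 9 9
-      → -57 0
drop   → -57
drop   → (empty)
-2     → -2
-8     → -2 -8
over   → -2 -8 -2
negate → -2 -8 2
negate → -2 -8 -2

[-2, -8, -2]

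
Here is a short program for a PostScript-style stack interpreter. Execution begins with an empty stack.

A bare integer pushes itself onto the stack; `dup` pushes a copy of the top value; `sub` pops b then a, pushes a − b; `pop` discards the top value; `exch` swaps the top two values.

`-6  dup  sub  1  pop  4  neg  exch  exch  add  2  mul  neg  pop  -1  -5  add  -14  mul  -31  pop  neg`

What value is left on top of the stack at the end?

-6   : [-6]
dup  : [-6, -6]
sub  : [0]
1    : [0, 1]
pop  : [0]
4    : [0, 4]
neg  : [0, -4]
exch : [-4, 0]
exch : [0, -4]
add  : [-4]
2    : [-4, 2]
mul  : [-8]
neg  : [8]
pop  : []
-1   : [-1]
-5   : [-1, -5]
add  : [-6]
-14  : [-6, -14]
mul  : [84]
-31  : [84, -31]
pop  : [84]
neg  : [-84]

-84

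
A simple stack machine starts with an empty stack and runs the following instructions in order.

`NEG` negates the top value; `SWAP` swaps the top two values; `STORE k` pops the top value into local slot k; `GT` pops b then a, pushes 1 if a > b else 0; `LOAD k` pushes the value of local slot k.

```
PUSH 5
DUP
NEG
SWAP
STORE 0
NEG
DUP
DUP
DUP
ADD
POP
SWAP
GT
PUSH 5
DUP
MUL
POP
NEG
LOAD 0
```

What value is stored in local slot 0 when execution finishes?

PUSH 5  -> 5
DUP     -> 5 5
NEG     -> 5 -5
SWAP    -> -5 5
STORE 0 -> -5
NEG     -> 5
DUP     -> 5 5
DUP     -> 5 5 5
DUP     -> 5 5 5 5
ADD     -> 5 5 10
POP     -> 5 5
SWAP    -> 5 5
GT      -> 0
PUSH 5  -> 0 5
DUP     -> 0 5 5
MUL     -> 0 25
POP     -> 0
NEG     -> 0
LOAD 0  -> 0 5

5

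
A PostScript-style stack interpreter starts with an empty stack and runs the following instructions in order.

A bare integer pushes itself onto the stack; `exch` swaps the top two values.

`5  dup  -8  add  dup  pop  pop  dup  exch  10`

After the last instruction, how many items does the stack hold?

3

5    -> 5
dup  -> 5 5
-8   -> 5 5 -8
add  -> 5 -3
dup  -> 5 -3 -3
pop  -> 5 -3
pop  -> 5
dup  -> 5 5
exch -> 5 5
10   -> 5 5 10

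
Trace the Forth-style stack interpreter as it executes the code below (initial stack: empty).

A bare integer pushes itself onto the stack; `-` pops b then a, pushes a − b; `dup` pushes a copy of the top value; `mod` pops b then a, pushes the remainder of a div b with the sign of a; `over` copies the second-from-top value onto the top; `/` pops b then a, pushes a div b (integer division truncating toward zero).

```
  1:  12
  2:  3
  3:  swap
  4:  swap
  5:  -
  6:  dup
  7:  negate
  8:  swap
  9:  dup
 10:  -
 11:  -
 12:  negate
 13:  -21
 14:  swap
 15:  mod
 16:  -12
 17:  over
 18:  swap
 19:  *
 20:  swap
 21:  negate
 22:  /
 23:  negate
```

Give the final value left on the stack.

12     -> [12]
3      -> [12, 3]
swap   -> [3, 12]
swap   -> [12, 3]
-      -> [9]
dup    -> [9, 9]
negate -> [9, -9]
swap   -> [-9, 9]
dup    -> [-9, 9, 9]
-      -> [-9, 0]
-      -> [-9]
negate -> [9]
-21    -> [9, -21]
swap   -> [-21, 9]
mod    -> [-3]
-12    -> [-3, -12]
over   -> [-3, -12, -3]
swap   -> [-3, -3, -12]
*      -> [-3, 36]
swap   -> [36, -3]
negate -> [36, 3]
/      -> [12]
negate -> [-12]

-12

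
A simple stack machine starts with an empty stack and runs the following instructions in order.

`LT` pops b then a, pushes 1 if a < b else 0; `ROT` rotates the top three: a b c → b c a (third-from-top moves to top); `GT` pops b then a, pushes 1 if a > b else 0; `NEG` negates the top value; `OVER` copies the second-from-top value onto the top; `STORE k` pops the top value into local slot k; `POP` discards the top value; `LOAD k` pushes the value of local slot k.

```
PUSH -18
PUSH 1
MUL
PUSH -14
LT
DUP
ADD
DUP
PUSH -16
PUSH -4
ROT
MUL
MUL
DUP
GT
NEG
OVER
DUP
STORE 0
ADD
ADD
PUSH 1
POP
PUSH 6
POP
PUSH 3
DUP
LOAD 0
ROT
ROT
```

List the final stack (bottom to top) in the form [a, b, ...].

[4, 2, 3, 3]

PUSH -18 → [-18]
PUSH 1   → [-18, 1]
MUL      → [-18]
PUSH -14 → [-18, -14]
LT       → [1]
DUP      → [1, 1]
ADD      → [2]
DUP      → [2, 2]
PUSH -16 → [2, 2, -16]
PUSH -4  → [2, 2, -16, -4]
ROT      → [2, -16, -4, 2]
MUL      → [2, -16, -8]
MUL      → [2, 128]
DUP      → [2, 128, 128]
GT       → [2, 0]
NEG      → [2, 0]
OVER     → [2, 0, 2]
DUP      → [2, 0, 2, 2]
STORE 0  → [2, 0, 2]
ADD      → [2, 2]
ADD      → [4]
PUSH 1   → [4, 1]
POP      → [4]
PUSH 6   → [4, 6]
POP      → [4]
PUSH 3   → [4, 3]
DUP      → [4, 3, 3]
LOAD 0   → [4, 3, 3, 2]
ROT      → [4, 3, 2, 3]
ROT      → [4, 2, 3, 3]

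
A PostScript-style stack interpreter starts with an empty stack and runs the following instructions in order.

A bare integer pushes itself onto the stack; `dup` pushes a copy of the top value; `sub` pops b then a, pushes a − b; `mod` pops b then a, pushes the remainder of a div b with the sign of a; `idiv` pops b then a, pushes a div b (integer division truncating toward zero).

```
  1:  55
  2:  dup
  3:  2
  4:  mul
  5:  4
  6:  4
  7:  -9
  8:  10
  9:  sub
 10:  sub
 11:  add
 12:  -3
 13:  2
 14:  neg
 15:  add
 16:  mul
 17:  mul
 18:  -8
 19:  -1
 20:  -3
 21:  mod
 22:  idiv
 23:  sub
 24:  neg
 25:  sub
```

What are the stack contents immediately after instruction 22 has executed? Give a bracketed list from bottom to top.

[55, -14850, 8]

55   : [55]
dup  : [55, 55]
2    : [55, 55, 2]
mul  : [55, 110]
4    : [55, 110, 4]
4    : [55, 110, 4, 4]
-9   : [55, 110, 4, 4, -9]
10   : [55, 110, 4, 4, -9, 10]
sub  : [55, 110, 4, 4, -19]
sub  : [55, 110, 4, 23]
add  : [55, 110, 27]
-3   : [55, 110, 27, -3]
2    : [55, 110, 27, -3, 2]
neg  : [55, 110, 27, -3, -2]
add  : [55, 110, 27, -5]
mul  : [55, 110, -135]
mul  : [55, -14850]
-8   : [55, -14850, -8]
-1   : [55, -14850, -8, -1]
-3   : [55, -14850, -8, -1, -3]
mod  : [55, -14850, -8, -1]
idiv : [55, -14850, 8]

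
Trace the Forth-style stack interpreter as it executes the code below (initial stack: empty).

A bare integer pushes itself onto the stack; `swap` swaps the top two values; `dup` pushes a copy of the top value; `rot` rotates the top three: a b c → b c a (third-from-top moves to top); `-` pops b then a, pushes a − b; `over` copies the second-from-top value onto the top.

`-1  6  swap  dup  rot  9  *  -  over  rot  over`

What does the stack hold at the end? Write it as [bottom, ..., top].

-1    -1
6     -1 6
swap  6 -1
dup   6 -1 -1
rot   -1 -1 6
9     -1 -1 6 9
*     -1 -1 54
-     -1 -55
over  -1 -55 -1
rot   -55 -1 -1
over  -55 -1 -1 -1

[-55, -1, -1, -1]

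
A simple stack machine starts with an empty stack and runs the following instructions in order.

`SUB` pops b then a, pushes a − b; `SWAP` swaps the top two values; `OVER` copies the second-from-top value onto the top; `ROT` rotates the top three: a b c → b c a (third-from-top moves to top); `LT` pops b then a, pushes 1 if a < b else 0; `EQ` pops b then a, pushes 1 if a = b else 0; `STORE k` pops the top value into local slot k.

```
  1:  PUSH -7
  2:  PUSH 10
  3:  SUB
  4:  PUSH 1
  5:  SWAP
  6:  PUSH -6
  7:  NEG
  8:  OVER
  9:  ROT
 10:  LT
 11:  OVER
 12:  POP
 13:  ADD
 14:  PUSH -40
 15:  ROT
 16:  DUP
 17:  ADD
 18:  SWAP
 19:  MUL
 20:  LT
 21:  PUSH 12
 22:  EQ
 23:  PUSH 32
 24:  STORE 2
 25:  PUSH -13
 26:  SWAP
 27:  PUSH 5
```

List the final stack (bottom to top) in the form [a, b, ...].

PUSH -7   [-7]
PUSH 10   [-7, 10]
SUB       [-17]
PUSH 1    [-17, 1]
SWAP      [1, -17]
PUSH -6   [1, -17, -6]
NEG       [1, -17, 6]
OVER      [1, -17, 6, -17]
ROT       [1, 6, -17, -17]
LT        [1, 6, 0]
OVER      [1, 6, 0, 6]
POP       [1, 6, 0]
ADD       [1, 6]
PUSH -40  [1, 6, -40]
ROT       [6, -40, 1]
DUP       [6, -40, 1, 1]
ADD       [6, -40, 2]
SWAP      [6, 2, -40]
MUL       [6, -80]
LT        [0]
PUSH 12   [0, 12]
EQ        [0]
PUSH 32   [0, 32]
STORE 2   [0]
PUSH -13  [0, -13]
SWAP      [-13, 0]
PUSH 5    [-13, 0, 5]

[-13, 0, 5]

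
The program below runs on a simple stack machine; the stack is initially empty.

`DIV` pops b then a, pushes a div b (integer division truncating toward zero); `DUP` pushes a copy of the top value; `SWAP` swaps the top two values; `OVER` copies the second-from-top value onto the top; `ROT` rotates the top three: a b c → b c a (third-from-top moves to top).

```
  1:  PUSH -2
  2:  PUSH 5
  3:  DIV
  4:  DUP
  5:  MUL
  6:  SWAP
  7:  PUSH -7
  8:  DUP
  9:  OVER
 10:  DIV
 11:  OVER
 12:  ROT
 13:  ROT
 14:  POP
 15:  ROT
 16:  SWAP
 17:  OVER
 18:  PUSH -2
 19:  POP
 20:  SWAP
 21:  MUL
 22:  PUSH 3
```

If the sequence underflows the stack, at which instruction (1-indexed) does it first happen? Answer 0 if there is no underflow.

PUSH -2 : [-2]
PUSH 5  : [-2, 5]
DIV     : [0]
DUP     : [0, 0]
MUL     : [0]
SWAP  — needs 2 operands, stack has 1 → underflow

6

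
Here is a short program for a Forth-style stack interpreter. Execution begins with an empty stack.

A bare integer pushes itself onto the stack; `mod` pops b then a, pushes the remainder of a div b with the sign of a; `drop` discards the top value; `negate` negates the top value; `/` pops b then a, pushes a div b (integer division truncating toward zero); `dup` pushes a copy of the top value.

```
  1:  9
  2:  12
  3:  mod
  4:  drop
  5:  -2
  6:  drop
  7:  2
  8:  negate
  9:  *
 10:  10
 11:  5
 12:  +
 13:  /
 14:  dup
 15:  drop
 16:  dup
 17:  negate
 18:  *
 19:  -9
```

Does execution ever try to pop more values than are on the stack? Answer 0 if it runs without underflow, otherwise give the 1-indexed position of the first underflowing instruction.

9

9      -> [9]
12     -> [9, 12]
mod    -> [9]
drop   -> []
-2     -> [-2]
drop   -> []
2      -> [2]
negate -> [-2]
*  — needs 2 operands, stack has 1 → underflow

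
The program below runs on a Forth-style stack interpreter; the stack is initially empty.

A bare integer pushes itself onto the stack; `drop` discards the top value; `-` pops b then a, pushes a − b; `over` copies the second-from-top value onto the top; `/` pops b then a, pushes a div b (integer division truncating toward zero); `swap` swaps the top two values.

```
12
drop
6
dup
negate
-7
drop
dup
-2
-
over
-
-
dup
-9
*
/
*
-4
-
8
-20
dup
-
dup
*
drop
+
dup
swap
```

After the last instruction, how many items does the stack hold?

12     : [12]
drop   : []
6      : [6]
dup    : [6, 6]
negate : [6, -6]
-7     : [6, -6, -7]
drop   : [6, -6]
dup    : [6, -6, -6]
-2     : [6, -6, -6, -2]
-      : [6, -6, -4]
over   : [6, -6, -4, -6]
-      : [6, -6, 2]
-      : [6, -8]
dup    : [6, -8, -8]
-9     : [6, -8, -8, -9]
*      : [6, -8, 72]
/      : [6, 0]
*      : [0]
-4     : [0, -4]
-      : [4]
8      : [4, 8]
-20    : [4, 8, -20]
dup    : [4, 8, -20, -20]
-      : [4, 8, 0]
dup    : [4, 8, 0, 0]
*      : [4, 8, 0]
drop   : [4, 8]
+      : [12]
dup    : [12, 12]
swap   : [12, 12]

2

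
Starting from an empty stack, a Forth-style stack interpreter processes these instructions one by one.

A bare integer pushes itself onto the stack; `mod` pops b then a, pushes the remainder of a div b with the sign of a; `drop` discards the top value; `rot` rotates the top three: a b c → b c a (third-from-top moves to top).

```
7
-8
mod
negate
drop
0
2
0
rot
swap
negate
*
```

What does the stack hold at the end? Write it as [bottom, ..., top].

7      -> [7]
-8     -> [7, -8]
mod    -> [7]
negate -> [-7]
drop   -> []
0      -> [0]
2      -> [0, 2]
0      -> [0, 2, 0]
rot    -> [2, 0, 0]
swap   -> [2, 0, 0]
negate -> [2, 0, 0]
*      -> [2, 0]

[2, 0]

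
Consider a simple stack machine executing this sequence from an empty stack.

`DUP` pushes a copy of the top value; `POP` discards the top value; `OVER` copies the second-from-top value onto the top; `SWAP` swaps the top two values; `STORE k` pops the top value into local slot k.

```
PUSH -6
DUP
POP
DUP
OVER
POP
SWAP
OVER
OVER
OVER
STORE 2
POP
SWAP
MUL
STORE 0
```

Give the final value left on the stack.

-6

PUSH -6  -6
DUP      -6 -6
POP      -6
DUP      -6 -6
OVER     -6 -6 -6
POP      -6 -6
SWAP     -6 -6
OVER     -6 -6 -6
OVER     -6 -6 -6 -6
OVER     -6 -6 -6 -6 -6
STORE 2  -6 -6 -6 -6
POP      -6 -6 -6
SWAP     -6 -6 -6
MUL      -6 36
STORE 0  -6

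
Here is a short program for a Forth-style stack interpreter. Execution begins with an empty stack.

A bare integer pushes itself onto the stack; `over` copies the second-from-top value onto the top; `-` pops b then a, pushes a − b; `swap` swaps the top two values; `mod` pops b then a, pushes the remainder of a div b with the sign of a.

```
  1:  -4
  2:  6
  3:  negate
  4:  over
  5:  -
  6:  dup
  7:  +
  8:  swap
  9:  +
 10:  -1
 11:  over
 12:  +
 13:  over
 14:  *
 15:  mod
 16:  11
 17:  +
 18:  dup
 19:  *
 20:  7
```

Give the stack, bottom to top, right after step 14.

[-8, 72]

-4     : -4
6      : -4 6
negate : -4 -6
over   : -4 -6 -4
-      : -4 -2
dup    : -4 -2 -2
+      : -4 -4
swap   : -4 -4
+      : -8
-1     : -8 -1
over   : -8 -1 -8
+      : -8 -9
over   : -8 -9 -8
*      : -8 72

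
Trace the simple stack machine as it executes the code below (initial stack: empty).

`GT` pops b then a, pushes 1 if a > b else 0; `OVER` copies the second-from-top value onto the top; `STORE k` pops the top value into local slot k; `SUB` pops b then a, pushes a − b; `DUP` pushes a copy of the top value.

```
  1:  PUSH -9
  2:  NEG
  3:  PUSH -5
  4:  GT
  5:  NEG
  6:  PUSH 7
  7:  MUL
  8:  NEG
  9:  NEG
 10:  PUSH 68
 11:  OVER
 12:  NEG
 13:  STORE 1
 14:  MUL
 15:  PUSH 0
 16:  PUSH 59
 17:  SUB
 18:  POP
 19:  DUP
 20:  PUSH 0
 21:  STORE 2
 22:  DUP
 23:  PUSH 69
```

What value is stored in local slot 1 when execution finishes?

7

PUSH -9  -9
NEG      9
PUSH -5  9 -5
GT       1
NEG      -1
PUSH 7   -1 7
MUL      -7
NEG      7
NEG      -7
PUSH 68  -7 68
OVER     -7 68 -7
NEG      -7 68 7
STORE 1  -7 68
MUL      -476
PUSH 0   -476 0
PUSH 59  -476 0 59
SUB      -476 -59
POP      -476
DUP      -476 -476
PUSH 0   -476 -476 0
STORE 2  -476 -476
DUP      -476 -476 -476
PUSH 69  -476 -476 -476 69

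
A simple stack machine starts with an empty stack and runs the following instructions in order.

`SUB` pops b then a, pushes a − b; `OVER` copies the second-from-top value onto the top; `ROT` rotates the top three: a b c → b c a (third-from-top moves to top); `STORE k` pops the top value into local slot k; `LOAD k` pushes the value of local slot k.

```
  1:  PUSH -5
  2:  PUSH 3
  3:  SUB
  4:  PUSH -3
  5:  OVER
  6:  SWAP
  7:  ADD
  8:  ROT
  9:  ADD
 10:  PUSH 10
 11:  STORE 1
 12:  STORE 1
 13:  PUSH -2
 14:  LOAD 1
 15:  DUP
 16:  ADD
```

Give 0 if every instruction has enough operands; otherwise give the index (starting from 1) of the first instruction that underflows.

PUSH -5  -5
PUSH 3   -5 3
SUB      -8
PUSH -3  -8 -3
OVER     -8 -3 -8
SWAP     -8 -8 -3
ADD      -8 -11
ROT  — needs 3 operands, stack has 2 → underflow

8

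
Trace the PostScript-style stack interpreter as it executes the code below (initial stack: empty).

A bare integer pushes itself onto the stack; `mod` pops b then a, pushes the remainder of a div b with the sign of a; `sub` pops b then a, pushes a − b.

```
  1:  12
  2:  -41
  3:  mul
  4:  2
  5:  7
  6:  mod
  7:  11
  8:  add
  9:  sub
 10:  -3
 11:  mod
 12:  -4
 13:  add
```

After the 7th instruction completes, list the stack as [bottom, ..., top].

12  → 12
-41 → 12 -41
mul → -492
2   → -492 2
7   → -492 2 7
mod → -492 2
11  → -492 2 11

[-492, 2, 11]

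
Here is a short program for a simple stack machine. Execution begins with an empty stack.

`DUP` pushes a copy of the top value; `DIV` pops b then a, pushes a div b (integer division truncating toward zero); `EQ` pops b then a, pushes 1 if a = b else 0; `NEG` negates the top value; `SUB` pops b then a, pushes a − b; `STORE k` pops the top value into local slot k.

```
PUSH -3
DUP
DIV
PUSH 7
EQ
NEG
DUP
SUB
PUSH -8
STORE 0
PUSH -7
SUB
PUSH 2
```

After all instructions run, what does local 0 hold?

PUSH -3 -> -3
DUP     -> -3 -3
DIV     -> 1
PUSH 7  -> 1 7
EQ      -> 0
NEG     -> 0
DUP     -> 0 0
SUB     -> 0
PUSH -8 -> 0 -8
STORE 0 -> 0
PUSH -7 -> 0 -7
SUB     -> 7
PUSH 2  -> 7 2

-8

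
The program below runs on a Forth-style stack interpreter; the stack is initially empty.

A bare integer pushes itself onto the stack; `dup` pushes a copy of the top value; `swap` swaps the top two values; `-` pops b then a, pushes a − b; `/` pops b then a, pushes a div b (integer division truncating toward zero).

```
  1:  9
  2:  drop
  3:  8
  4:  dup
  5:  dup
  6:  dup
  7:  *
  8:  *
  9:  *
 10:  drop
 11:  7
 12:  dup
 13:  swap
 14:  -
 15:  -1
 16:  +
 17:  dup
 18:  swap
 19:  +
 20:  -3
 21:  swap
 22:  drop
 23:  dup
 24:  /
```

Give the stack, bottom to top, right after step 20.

[-2, -3]

9    → 9
drop → (empty)
8    → 8
dup  → 8 8
dup  → 8 8 8
dup  → 8 8 8 8
*    → 8 8 64
*    → 8 512
*    → 4096
drop → (empty)
7    → 7
dup  → 7 7
swap → 7 7
-    → 0
-1   → 0 -1
+    → -1
dup  → -1 -1
swap → -1 -1
+    → -2
-3   → -2 -3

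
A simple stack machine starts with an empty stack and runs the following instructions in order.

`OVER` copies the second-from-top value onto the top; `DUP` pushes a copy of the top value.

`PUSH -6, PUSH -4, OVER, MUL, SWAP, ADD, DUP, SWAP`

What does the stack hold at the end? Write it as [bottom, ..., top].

PUSH -6 → -6
PUSH -4 → -6 -4
OVER    → -6 -4 -6
MUL     → -6 24
SWAP    → 24 -6
ADD     → 18
DUP     → 18 18
SWAP    → 18 18

[18, 18]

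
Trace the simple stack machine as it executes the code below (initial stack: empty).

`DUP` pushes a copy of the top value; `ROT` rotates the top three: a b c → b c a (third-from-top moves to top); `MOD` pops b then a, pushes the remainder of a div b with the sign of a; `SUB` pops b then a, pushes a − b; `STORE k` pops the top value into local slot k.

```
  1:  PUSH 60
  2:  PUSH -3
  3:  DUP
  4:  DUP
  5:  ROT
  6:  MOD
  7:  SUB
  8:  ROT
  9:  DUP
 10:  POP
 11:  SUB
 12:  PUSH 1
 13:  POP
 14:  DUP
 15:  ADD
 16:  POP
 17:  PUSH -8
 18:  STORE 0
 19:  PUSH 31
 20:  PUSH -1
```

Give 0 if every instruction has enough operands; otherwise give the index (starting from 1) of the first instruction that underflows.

PUSH 60  [60]
PUSH -3  [60, -3]
DUP      [60, -3, -3]
DUP      [60, -3, -3, -3]
ROT      [60, -3, -3, -3]
MOD      [60, -3, 0]
SUB      [60, -3]
ROT  — needs 3 operands, stack has 2 → underflow

8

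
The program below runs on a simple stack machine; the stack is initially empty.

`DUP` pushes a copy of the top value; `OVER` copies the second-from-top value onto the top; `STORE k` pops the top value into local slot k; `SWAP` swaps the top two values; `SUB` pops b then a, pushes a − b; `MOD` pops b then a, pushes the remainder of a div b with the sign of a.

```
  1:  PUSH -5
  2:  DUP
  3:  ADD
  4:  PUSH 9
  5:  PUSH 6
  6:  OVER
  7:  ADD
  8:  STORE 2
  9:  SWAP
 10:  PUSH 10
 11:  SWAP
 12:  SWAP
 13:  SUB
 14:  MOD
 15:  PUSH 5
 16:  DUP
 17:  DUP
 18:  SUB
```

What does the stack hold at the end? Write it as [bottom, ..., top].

[9, 5, 0]

PUSH -5 : [-5]
DUP     : [-5, -5]
ADD     : [-10]
PUSH 9  : [-10, 9]
PUSH 6  : [-10, 9, 6]
OVER    : [-10, 9, 6, 9]
ADD     : [-10, 9, 15]
STORE 2 : [-10, 9]
SWAP    : [9, -10]
PUSH 10 : [9, -10, 10]
SWAP    : [9, 10, -10]
SWAP    : [9, -10, 10]
SUB     : [9, -20]
MOD     : [9]
PUSH 5  : [9, 5]
DUP     : [9, 5, 5]
DUP     : [9, 5, 5, 5]
SUB     : [9, 5, 0]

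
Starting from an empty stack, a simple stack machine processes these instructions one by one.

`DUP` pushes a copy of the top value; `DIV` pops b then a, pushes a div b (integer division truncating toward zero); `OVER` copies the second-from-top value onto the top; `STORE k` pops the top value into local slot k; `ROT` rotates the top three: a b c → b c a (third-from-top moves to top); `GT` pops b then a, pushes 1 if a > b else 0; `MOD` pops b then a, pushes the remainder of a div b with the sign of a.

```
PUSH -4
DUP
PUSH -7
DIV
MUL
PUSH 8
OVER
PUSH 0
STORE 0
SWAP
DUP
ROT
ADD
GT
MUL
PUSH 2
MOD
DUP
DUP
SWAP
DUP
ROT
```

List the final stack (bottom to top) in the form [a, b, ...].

PUSH -4 : [-4]
DUP     : [-4, -4]
PUSH -7 : [-4, -4, -7]
DIV     : [-4, 0]
MUL     : [0]
PUSH 8  : [0, 8]
OVER    : [0, 8, 0]
PUSH 0  : [0, 8, 0, 0]
STORE 0 : [0, 8, 0]
SWAP    : [0, 0, 8]
DUP     : [0, 0, 8, 8]
ROT     : [0, 8, 8, 0]
ADD     : [0, 8, 8]
GT      : [0, 0]
MUL     : [0]
PUSH 2  : [0, 2]
MOD     : [0]
DUP     : [0, 0]
DUP     : [0, 0, 0]
SWAP    : [0, 0, 0]
DUP     : [0, 0, 0, 0]
ROT     : [0, 0, 0, 0]

[0, 0, 0, 0]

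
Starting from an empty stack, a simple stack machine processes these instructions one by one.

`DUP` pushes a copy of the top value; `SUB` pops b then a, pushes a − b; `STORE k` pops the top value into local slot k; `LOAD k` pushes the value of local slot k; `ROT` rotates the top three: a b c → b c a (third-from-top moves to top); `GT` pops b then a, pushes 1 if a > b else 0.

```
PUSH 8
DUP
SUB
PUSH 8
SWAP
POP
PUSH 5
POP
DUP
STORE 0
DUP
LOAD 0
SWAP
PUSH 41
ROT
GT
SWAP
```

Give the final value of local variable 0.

PUSH 8  -> [8]
DUP     -> [8, 8]
SUB     -> [0]
PUSH 8  -> [0, 8]
SWAP    -> [8, 0]
POP     -> [8]
PUSH 5  -> [8, 5]
POP     -> [8]
DUP     -> [8, 8]
STORE 0 -> [8]
DUP     -> [8, 8]
LOAD 0  -> [8, 8, 8]
SWAP    -> [8, 8, 8]
PUSH 41 -> [8, 8, 8, 41]
ROT     -> [8, 8, 41, 8]
GT      -> [8, 8, 1]
SWAP    -> [8, 1, 8]

8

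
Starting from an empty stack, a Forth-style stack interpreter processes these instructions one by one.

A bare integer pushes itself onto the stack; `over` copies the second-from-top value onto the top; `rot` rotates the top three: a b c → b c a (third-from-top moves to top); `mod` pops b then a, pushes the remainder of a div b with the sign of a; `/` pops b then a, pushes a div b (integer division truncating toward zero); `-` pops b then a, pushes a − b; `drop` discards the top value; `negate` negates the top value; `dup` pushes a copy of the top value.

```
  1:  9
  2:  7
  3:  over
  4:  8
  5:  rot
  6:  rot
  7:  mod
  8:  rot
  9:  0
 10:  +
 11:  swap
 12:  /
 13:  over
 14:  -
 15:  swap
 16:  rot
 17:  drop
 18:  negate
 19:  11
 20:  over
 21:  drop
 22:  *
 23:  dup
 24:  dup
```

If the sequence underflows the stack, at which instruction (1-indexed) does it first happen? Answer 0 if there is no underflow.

9    : [9]
7    : [9, 7]
over : [9, 7, 9]
8    : [9, 7, 9, 8]
rot  : [9, 9, 8, 7]
rot  : [9, 8, 7, 9]
mod  : [9, 8, 7]
rot  : [8, 7, 9]
0    : [8, 7, 9, 0]
+    : [8, 7, 9]
swap : [8, 9, 7]
/    : [8, 1]
over : [8, 1, 8]
-    : [8, -7]
swap : [-7, 8]
rot  — needs 3 operands, stack has 2 → underflow

16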